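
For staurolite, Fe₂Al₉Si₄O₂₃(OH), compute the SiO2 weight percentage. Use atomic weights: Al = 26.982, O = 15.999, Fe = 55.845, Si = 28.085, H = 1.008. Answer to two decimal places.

28.21 wt%

Molar mass of Fe₂Al₉Si₄O₂₃(OH) = 2×55.845 + 9×26.982 + 4×28.085 + 24×15.999 + 1×1.008 = 851.852 g/mol.
Each formula unit contains 4 Si, equivalent to 4/1 = 4.0000 mol SiO2.
M(SiO2) = 1×28.085 + 2×15.999 = 60.083 g/mol.
Mass of SiO2 per formula unit = 4.0000 × 60.083 = 240.332 g.
SiO2 wt% = 240.332 / 851.852 × 100 = 28.21%.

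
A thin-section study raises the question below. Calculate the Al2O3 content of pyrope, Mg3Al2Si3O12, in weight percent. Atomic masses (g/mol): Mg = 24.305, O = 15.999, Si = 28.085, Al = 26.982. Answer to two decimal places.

M(Mg3Al2Si3O12) = 403.122 g/mol; M(Al2O3) = 101.961 g/mol.
Moles Al2O3 per formula unit = 2 Al ÷ 2 = 1.0000.
Al2O3 fraction = (1.0000 × 101.961) / 403.122 = 101.961/403.122 = 0.2529.

25.29 wt%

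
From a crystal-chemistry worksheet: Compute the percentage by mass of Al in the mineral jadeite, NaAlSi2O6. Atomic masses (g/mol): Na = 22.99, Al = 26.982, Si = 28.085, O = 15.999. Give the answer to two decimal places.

13.35 mass %

M(NaAlSi2O6) = 202.136 g/mol.
Al contributes 1 × 26.982 = 26.982 g per mole.
26.982/202.136 = 0.1335 → 13.35%.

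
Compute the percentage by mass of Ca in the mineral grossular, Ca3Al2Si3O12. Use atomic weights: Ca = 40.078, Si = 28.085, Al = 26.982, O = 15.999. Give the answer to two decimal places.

26.69 wt%

Molar mass of Ca3Al2Si3O12: 3*40.078 + 2*26.982 + 3*28.085 + 12*15.999 = 450.441 g/mol.
Mass of Ca per formula unit: 3 × 40.078 = 120.234 g.
Weight fraction Ca = 120.234 / 450.441 = 0.2669.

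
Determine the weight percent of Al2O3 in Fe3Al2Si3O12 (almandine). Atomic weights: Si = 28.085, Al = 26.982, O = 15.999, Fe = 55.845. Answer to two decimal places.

Formula mass = 497.742 g/mol.
2 Al → 1.0000 mol Al2O3 per formula unit; M(Al2O3) = 101.961, so Al2O3 mass = 101.961 g.
101.961/497.742 × 100 = 20.48 wt%.

20.48 wt%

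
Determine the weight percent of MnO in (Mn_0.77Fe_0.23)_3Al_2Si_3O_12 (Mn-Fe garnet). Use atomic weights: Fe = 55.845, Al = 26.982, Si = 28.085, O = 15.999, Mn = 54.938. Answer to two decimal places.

M((Mn_0.77Fe_0.23)_3Al_2Si_3O_12) = 495.647 g/mol; M(MnO) = 70.937 g/mol.
Moles MnO per formula unit = 2.31 Mn ÷ 1 = 2.3100.
MnO fraction = (2.3100 × 70.937) / 495.647 = 163.864/495.647 = 0.3306.

33.06 wt%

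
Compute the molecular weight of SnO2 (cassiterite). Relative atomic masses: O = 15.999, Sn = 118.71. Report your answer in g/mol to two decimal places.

M = 1·118.71 + 2·15.999

150.71 g/mol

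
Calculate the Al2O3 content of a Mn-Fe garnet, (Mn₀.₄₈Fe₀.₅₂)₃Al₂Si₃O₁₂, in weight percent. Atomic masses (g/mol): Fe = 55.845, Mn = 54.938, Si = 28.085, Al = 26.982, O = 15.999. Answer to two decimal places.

Formula mass = 496.436 g/mol.
2 Al → 1.0000 mol Al2O3 per formula unit; M(Al2O3) = 101.961, so Al2O3 mass = 101.961 g.
101.961/496.436 × 100 = 20.54 wt%.

20.54 wt%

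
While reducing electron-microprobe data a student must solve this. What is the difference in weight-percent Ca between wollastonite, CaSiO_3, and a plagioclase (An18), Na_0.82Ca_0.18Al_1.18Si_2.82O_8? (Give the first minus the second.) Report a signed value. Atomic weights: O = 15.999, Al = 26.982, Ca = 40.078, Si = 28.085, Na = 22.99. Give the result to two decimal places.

31.78 percentage points

Ca in CaSiO_3: molar mass 116.160 g/mol; 1×40.078 = 40.078 g → 34.50 wt%.
Ca in Na_0.82Ca_0.18Al_1.18Si_2.82O_8: molar mass 265.096 g/mol; 0.18×40.078 = 7.214 g → 2.72 wt%.
Difference = 34.50 − 2.72 = 31.78 percentage points.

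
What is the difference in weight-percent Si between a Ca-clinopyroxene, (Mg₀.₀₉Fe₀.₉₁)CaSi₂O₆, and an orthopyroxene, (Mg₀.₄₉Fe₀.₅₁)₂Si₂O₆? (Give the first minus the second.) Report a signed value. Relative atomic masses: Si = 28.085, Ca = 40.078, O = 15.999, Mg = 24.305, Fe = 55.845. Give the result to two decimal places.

First mineral: 56.170 g Si in 245.248 g formula = 22.90 wt% Si.
Second mineral: 56.170 g Si in 232.945 g formula = 24.11 wt% Si.
22.90% − 24.11% gives a difference of -1.21 percentage points.

-1.21 percentage points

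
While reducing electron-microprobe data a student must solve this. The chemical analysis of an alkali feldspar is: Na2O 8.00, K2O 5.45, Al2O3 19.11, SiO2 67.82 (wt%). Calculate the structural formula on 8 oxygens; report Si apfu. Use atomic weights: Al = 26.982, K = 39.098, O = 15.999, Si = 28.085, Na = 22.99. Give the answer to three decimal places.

3.003 Si apfu

Na2O (M=61.979): mol = 0.12908; Na = 0.25816, O = 0.12908.
K2O (M=94.195): mol = 0.05786; K = 0.11572, O = 0.05786.
Al2O3 (M=101.961): mol = 0.18742; Al = 0.37484, O = 0.56226.
SiO2 (M=60.083): mol = 1.12877; Si = 1.12877, O = 2.25754.
ΣO = 3.00674; factor = 8/ΣO = 2.66069.
Si apfu = 1.12877 × 2.66069 = 3.003.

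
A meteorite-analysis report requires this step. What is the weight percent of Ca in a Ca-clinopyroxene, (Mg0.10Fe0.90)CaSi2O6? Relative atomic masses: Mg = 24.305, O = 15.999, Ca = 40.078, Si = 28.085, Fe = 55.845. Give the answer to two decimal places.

16.36 weight percent

Molar mass of (Mg0.10Fe0.90)CaSi2O6: 0.10×24.305 + 0.90×55.845 + 1×40.078 + 2×28.085 + 6×15.999 = 244.933 g/mol.
Mass of Ca per formula unit: 1 × 40.078 = 40.078 g.
Weight fraction Ca = 40.078 / 244.933 = 0.1636.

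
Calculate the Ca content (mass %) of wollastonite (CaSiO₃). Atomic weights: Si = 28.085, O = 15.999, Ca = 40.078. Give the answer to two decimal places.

34.50 mass %

M(CaSiO₃) = 116.160 g/mol.
Ca contributes 1 × 40.078 = 40.078 g per mole.
40.078/116.160 = 0.3450 → 34.50%.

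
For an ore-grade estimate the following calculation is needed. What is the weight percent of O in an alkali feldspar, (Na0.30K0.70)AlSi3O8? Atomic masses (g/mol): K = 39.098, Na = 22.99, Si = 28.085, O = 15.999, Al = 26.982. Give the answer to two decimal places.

Molar mass of (Na0.30K0.70)AlSi3O8: 0.30·22.99 + 0.70·39.098 + 1·26.982 + 3·28.085 + 8·15.999 = 273.495 g/mol.
Mass of O per formula unit: 8 × 15.999 = 127.992 g.
Weight fraction O = 127.992 / 273.495 = 0.4680.

46.80 weight percent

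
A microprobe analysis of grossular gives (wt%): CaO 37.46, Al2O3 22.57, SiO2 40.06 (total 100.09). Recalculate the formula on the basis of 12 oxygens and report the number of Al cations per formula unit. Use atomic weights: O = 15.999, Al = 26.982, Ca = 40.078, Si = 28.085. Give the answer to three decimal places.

1.993 Al apfu

CaO (M=56.077): mol = 0.66801; Ca = 0.66801, O = 0.66801.
Al2O3 (M=101.961): mol = 0.22136; Al = 0.44272, O = 0.66408.
SiO2 (M=60.083): mol = 0.66674; Si = 0.66674, O = 1.33348.
ΣO = 2.66557; factor = 12/ΣO = 4.50185.
Al apfu = 0.44272 × 4.50185 = 1.993.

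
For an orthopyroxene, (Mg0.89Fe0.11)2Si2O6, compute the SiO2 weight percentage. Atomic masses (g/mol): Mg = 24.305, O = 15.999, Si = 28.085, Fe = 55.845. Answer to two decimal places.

Formula mass = 207.713 g/mol.
2 Si → 2.0000 mol SiO2 per formula unit; M(SiO2) = 60.083, so SiO2 mass = 120.166 g.
120.166/207.713 × 100 = 57.85 wt%.

57.85 wt%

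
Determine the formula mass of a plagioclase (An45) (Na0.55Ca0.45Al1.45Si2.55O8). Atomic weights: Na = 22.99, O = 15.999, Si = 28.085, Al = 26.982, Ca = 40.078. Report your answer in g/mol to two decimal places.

269.41 g/mol

The formula mass is the sum 0.55·22.99 + 0.45·40.078 + 1.45·26.982 + 2.55·28.085 + 8·15.999.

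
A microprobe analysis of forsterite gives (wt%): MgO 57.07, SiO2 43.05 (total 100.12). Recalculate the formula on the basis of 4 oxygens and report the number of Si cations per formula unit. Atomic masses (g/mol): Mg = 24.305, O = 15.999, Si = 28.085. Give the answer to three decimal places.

1.006 Si apfu

MgO: 57.07/40.304 = 1.41599 mol → 1.41599 mol Mg, 1.41599 mol O.
SiO2: 43.05/60.083 = 0.71651 mol → 0.71651 mol Si, 1.43302 mol O.
Total oxygen = 2.84901 mol. Normalization factor = 4/2.84901 = 1.40400.
Si per 4 O = 0.71651 × 1.40400 = 1.006.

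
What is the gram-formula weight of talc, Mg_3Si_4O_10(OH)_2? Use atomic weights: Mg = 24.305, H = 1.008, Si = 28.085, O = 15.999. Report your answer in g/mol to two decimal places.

379.26 g/mol

The formula mass is the sum 3*24.305 + 4*28.085 + 12*15.999 + 2*1.008.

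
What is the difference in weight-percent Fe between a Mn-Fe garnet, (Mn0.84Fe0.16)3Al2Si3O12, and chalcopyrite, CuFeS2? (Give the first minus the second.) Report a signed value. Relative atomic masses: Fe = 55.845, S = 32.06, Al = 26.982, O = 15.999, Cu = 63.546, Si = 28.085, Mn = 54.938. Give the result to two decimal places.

M((Mn0.84Fe0.16)3Al2Si3O12) = 495.456 g/mol, so wt% Fe = 26.806/495.456 × 100 = 5.41%.
M(CuFeS2) = 183.511 g/mol, so wt% Fe = 55.845/183.511 × 100 = 30.43%.
5.41 − 30.43 = -25.02 pp.

-25.02 percentage points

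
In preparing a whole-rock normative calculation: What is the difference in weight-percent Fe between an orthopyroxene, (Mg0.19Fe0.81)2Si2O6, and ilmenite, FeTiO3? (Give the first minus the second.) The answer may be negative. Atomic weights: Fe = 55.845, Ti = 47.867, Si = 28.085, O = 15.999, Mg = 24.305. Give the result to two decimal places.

M((Mg0.19Fe0.81)2Si2O6) = 251.869 g/mol, so wt% Fe = 90.469/251.869 × 100 = 35.92%.
M(FeTiO3) = 151.709 g/mol, so wt% Fe = 55.845/151.709 × 100 = 36.81%.
35.92 − 36.81 = -0.89 pp.

-0.89 percentage points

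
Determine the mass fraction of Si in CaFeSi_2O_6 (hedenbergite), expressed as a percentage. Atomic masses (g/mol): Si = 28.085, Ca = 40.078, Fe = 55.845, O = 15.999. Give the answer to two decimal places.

Formula mass = 1*40.078 + 1*55.845 + 2*28.085 + 6*15.999 = 248.087 g/mol, of which 56.170 g is Si.
So Si makes up 56.170/248.087 = 0.2264 of the mass, i.e. 22.64%.

22.64 weight percent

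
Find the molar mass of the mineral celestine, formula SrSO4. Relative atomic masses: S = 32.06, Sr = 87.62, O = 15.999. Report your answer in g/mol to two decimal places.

The formula mass is the sum 1(87.62) + 1(32.06) + 4(15.999).

183.68 g/mol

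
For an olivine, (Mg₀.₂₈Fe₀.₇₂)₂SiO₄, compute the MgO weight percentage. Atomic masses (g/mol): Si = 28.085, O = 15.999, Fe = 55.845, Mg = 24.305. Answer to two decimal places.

12.13 wt%

Molar mass of (Mg₀.₂₈Fe₀.₇₂)₂SiO₄ = 0.56*24.305 + 1.44*55.845 + 1*28.085 + 4*15.999 = 186.109 g/mol.
Each formula unit contains 0.56 Mg, equivalent to 0.56/1 = 0.5600 mol MgO.
M(MgO) = 1×24.305 + 1×15.999 = 40.304 g/mol.
Mass of MgO per formula unit = 0.5600 × 40.304 = 22.570 g.
MgO wt% = 22.570 / 186.109 × 100 = 12.13%.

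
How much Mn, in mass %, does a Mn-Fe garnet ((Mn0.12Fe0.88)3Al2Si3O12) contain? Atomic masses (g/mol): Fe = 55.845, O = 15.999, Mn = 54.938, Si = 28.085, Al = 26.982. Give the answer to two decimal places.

M((Mn0.12Fe0.88)3Al2Si3O12) = 497.415 g/mol.
Mn contributes 0.36 × 54.938 = 19.778 g per mole.
19.778/497.415 = 0.0398 → 3.98%.

3.98 mass %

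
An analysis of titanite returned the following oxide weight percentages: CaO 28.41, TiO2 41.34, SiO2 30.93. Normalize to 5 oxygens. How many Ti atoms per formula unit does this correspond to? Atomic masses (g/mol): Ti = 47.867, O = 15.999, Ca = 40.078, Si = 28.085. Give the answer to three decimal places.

1.006 Ti apfu

CaO: 28.41/56.077 = 0.50662 mol → 0.50662 mol Ca, 0.50662 mol O.
TiO2: 41.34/79.865 = 0.51762 mol → 0.51762 mol Ti, 1.03524 mol O.
SiO2: 30.93/60.083 = 0.51479 mol → 0.51479 mol Si, 1.02958 mol O.
Total oxygen = 2.57144 mol. Normalization factor = 5/2.57144 = 1.94444.
Ti per 5 O = 0.51762 × 1.94444 = 1.006.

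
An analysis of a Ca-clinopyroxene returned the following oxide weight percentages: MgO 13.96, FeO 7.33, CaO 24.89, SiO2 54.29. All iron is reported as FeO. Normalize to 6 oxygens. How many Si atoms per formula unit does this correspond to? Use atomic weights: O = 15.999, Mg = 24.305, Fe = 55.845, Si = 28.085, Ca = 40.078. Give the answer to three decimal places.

MgO: 13.96/40.304 = 0.34637 mol → 0.34637 mol Mg, 0.34637 mol O.
FeO: 7.33/71.844 = 0.10203 mol → 0.10203 mol Fe, 0.10203 mol O.
CaO: 24.89/56.077 = 0.44385 mol → 0.44385 mol Ca, 0.44385 mol O.
SiO2: 54.29/60.083 = 0.90358 mol → 0.90358 mol Si, 1.80716 mol O.
Total oxygen = 2.69941 mol. Normalization factor = 6/2.69941 = 2.22271.
Si per 6 O = 0.90358 × 2.22271 = 2.008.

2.008 Si apfu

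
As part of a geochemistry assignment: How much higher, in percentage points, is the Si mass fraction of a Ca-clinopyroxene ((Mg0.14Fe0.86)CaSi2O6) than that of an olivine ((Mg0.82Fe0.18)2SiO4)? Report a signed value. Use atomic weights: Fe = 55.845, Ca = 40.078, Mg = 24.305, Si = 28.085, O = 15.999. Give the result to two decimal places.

M((Mg0.14Fe0.86)CaSi2O6) = 243.671 g/mol, so wt% Si = 56.170/243.671 × 100 = 23.05%.
M((Mg0.82Fe0.18)2SiO4) = 152.045 g/mol, so wt% Si = 28.085/152.045 × 100 = 18.47%.
23.05 − 18.47 = 4.58 pp.

4.58 percentage points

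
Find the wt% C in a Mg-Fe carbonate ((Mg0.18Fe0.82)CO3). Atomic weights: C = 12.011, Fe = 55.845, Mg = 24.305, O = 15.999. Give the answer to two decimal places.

Formula mass = 0.18*24.305 + 0.82*55.845 + 1*12.011 + 3*15.999 = 110.176 g/mol, of which 12.011 g is C.
So C makes up 12.011/110.176 = 0.1090 of the mass, i.e. 10.90%.

10.90 wt%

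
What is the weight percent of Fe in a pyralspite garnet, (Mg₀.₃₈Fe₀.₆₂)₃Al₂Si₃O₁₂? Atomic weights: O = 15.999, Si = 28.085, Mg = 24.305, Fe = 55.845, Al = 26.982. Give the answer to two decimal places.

Formula mass = 1.14×24.305 + 1.86×55.845 + 2×26.982 + 3×28.085 + 12×15.999 = 461.786 g/mol, of which 103.872 g is Fe.
So Fe makes up 103.872/461.786 = 0.2249 of the mass, i.e. 22.49%.

22.49 weight percent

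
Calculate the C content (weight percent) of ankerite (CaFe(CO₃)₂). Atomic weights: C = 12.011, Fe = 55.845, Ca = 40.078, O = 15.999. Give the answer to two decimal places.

Formula mass = 1*40.078 + 1*55.845 + 2*12.011 + 6*15.999 = 215.939 g/mol, of which 24.022 g is C.
So C makes up 24.022/215.939 = 0.1112 of the mass, i.e. 11.12%.

11.12 weight percent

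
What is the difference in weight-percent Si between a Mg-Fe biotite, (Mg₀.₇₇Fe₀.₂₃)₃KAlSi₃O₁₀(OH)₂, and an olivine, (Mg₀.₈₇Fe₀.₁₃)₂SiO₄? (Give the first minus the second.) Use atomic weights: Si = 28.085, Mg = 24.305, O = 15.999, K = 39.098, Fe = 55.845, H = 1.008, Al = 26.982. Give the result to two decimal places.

0.33 percentage points

Si in (Mg₀.₇₇Fe₀.₂₃)₃KAlSi₃O₁₀(OH)₂: molar mass 439.017 g/mol; 3×28.085 = 84.255 g → 19.19 wt%.
Si in (Mg₀.₈₇Fe₀.₁₃)₂SiO₄: molar mass 148.891 g/mol; 1×28.085 = 28.085 g → 18.86 wt%.
Difference = 19.19 − 18.86 = 0.33 percentage points.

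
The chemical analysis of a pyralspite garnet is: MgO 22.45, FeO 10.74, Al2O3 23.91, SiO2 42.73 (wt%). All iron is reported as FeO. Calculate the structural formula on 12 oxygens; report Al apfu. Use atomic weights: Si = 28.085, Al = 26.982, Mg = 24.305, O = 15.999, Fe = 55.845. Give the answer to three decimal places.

22.45 wt% MgO ÷ 40.304 g/mol = 0.55702 mol, giving 0.55702 Mg and 0.55702 O.
10.74 wt% FeO ÷ 71.844 g/mol = 0.14949 mol, giving 0.14949 Fe and 0.14949 O.
23.91 wt% Al2O3 ÷ 101.961 g/mol = 0.23450 mol, giving 0.46900 Al and 0.70350 O.
42.73 wt% SiO2 ÷ 60.083 g/mol = 0.71118 mol, giving 0.71118 Si and 1.42236 O.
Oxygen sums to 2.83237; scaling by 12/2.83237 = 4.23673 puts the formula on 12 O.
Al: 0.46900 × 4.23673 = 1.987 atoms per formula unit.

1.987 Al apfu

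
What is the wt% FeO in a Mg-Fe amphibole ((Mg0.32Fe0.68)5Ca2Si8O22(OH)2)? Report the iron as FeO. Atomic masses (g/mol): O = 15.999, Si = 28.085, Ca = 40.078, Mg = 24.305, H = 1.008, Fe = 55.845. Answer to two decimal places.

Molar mass of (Mg0.32Fe0.68)5Ca2Si8O22(OH)2 = 1.60*24.305 + 3.40*55.845 + 2*40.078 + 8*28.085 + 24*15.999 + 2*1.008 = 919.589 g/mol.
Each formula unit contains 3.40 Fe, equivalent to 3.40/1 = 3.4000 mol FeO.
M(FeO) = 1×55.845 + 1×15.999 = 71.844 g/mol.
Mass of FeO per formula unit = 3.4000 × 71.844 = 244.270 g.
FeO wt% = 244.270 / 919.589 × 100 = 26.56%.

26.56 wt%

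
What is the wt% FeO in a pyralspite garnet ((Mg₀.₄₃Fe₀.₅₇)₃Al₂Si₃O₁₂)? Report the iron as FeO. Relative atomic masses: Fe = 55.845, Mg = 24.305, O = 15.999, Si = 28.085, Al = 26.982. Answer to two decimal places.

26.88 wt%

M((Mg₀.₄₃Fe₀.₅₇)₃Al₂Si₃O₁₂) = 457.055 g/mol; M(FeO) = 71.844 g/mol.
Moles FeO per formula unit = 1.71 Fe ÷ 1 = 1.7100.
FeO fraction = (1.7100 × 71.844) / 457.055 = 122.853/457.055 = 0.2688.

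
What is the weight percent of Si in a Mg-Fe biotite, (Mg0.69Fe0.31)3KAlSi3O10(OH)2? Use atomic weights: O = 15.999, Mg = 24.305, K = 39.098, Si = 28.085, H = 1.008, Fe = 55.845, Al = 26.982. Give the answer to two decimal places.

Formula mass = 2.07*24.305 + 0.93*55.845 + 1*39.098 + 1*26.982 + 3*28.085 + 12*15.999 + 2*1.008 = 446.586 g/mol, of which 84.255 g is Si.
So Si makes up 84.255/446.586 = 0.1887 of the mass, i.e. 18.87%.

18.87 weight percent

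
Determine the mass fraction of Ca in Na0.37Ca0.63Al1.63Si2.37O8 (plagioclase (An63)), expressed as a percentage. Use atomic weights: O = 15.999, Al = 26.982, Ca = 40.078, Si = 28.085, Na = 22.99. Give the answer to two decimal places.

9.27 wt%

Molar mass of Na0.37Ca0.63Al1.63Si2.37O8: 0.37×22.99 + 0.63×40.078 + 1.63×26.982 + 2.37×28.085 + 8×15.999 = 272.290 g/mol.
Mass of Ca per formula unit: 0.63 × 40.078 = 25.249 g.
Weight fraction Ca = 25.249 / 272.290 = 0.0927.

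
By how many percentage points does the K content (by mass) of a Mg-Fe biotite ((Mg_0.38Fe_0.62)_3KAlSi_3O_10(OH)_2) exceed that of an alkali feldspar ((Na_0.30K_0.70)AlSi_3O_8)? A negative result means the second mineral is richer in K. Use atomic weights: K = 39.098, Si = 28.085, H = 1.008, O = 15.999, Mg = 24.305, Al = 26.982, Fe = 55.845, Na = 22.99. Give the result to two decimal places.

M((Mg_0.38Fe_0.62)_3KAlSi_3O_10(OH)_2) = 475.918 g/mol, so wt% K = 39.098/475.918 × 100 = 8.22%.
M((Na_0.30K_0.70)AlSi_3O_8) = 273.495 g/mol, so wt% K = 27.369/273.495 × 100 = 10.01%.
8.22 − 10.01 = -1.79 pp.

-1.79 percentage points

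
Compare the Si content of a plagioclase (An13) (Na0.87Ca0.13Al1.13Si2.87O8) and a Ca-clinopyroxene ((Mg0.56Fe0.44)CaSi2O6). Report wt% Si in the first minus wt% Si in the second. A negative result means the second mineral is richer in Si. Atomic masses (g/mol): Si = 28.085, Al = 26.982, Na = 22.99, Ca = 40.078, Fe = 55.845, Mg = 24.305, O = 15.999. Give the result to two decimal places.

Si in Na0.87Ca0.13Al1.13Si2.87O8: molar mass 264.297 g/mol; 2.87×28.085 = 80.604 g → 30.50 wt%.
Si in (Mg0.56Fe0.44)CaSi2O6: molar mass 230.425 g/mol; 2×28.085 = 56.170 g → 24.38 wt%.
Difference = 30.50 − 24.38 = 6.12 percentage points.

6.12 percentage points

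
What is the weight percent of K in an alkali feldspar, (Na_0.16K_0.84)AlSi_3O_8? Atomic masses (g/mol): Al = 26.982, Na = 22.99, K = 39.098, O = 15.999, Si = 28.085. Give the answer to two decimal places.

11.91 mass %

Molar mass of (Na_0.16K_0.84)AlSi_3O_8: 0.16·22.99 + 0.84·39.098 + 1·26.982 + 3·28.085 + 8·15.999 = 275.750 g/mol.
Mass of K per formula unit: 0.84 × 39.098 = 32.842 g.
Weight fraction K = 32.842 / 275.750 = 0.1191.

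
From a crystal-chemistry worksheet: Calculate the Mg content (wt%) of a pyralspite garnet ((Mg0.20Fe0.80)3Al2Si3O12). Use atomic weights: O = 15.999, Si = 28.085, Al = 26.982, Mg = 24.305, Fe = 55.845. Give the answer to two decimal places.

3.05 wt%

M((Mg0.20Fe0.80)3Al2Si3O12) = 478.818 g/mol.
Mg contributes 0.60 × 24.305 = 14.583 g per mole.
14.583/478.818 = 0.0305 → 3.05%.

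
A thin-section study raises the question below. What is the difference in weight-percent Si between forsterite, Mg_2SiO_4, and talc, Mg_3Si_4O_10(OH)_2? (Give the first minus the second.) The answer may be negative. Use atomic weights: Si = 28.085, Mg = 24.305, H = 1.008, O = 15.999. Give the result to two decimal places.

-9.66 percentage points

Si in Mg_2SiO_4: molar mass 140.691 g/mol; 1×28.085 = 28.085 g → 19.96 wt%.
Si in Mg_3Si_4O_10(OH)_2: molar mass 379.259 g/mol; 4×28.085 = 112.340 g → 29.62 wt%.
Difference = 19.96 − 29.62 = -9.66 percentage points.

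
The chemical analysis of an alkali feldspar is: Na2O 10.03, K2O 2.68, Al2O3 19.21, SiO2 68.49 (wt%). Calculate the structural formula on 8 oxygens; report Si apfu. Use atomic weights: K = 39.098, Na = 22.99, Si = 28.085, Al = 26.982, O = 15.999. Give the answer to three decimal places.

3.004 Si apfu

Na2O (M=61.979): mol = 0.16183; Na = 0.32366, O = 0.16183.
K2O (M=94.195): mol = 0.02845; K = 0.05690, O = 0.02845.
Al2O3 (M=101.961): mol = 0.18841; Al = 0.37682, O = 0.56523.
SiO2 (M=60.083): mol = 1.13992; Si = 1.13992, O = 2.27984.
ΣO = 3.03535; factor = 8/ΣO = 2.63561.
Si apfu = 1.13992 × 2.63561 = 3.004.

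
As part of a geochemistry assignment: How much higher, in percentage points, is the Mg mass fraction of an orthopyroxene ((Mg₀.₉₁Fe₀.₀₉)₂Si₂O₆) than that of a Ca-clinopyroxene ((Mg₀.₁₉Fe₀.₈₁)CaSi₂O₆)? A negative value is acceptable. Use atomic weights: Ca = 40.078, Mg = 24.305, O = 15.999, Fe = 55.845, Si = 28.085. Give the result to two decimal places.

Mg in (Mg₀.₉₁Fe₀.₀₉)₂Si₂O₆: molar mass 206.451 g/mol; 1.82×24.305 = 44.235 g → 21.43 wt%.
Mg in (Mg₀.₁₉Fe₀.₈₁)CaSi₂O₆: molar mass 242.094 g/mol; 0.19×24.305 = 4.618 g → 1.91 wt%.
Difference = 21.43 − 1.91 = 19.52 percentage points.

19.52 percentage points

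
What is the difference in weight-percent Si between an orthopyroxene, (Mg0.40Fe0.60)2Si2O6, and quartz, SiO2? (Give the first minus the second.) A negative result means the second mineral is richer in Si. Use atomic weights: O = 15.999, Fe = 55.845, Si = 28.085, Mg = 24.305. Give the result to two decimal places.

-23.20 percentage points

Si in (Mg0.40Fe0.60)2Si2O6: molar mass 238.622 g/mol; 2×28.085 = 56.170 g → 23.54 wt%.
Si in SiO2: molar mass 60.083 g/mol; 1×28.085 = 28.085 g → 46.74 wt%.
Difference = 23.54 − 46.74 = -23.20 percentage points.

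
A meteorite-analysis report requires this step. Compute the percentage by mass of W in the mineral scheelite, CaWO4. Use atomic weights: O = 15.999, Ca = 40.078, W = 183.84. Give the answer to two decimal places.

Molar mass of CaWO4: 1*40.078 + 1*183.84 + 4*15.999 = 287.914 g/mol.
Mass of W per formula unit: 1 × 183.84 = 183.840 g.
Weight fraction W = 183.840 / 287.914 = 0.6385.

63.85 wt%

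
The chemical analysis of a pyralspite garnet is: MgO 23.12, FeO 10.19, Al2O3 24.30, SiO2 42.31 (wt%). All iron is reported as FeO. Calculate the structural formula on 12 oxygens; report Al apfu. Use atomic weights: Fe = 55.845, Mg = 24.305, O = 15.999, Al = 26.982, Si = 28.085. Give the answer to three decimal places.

23.12 wt% MgO ÷ 40.304 g/mol = 0.57364 mol, giving 0.57364 Mg and 0.57364 O.
10.19 wt% FeO ÷ 71.844 g/mol = 0.14184 mol, giving 0.14184 Fe and 0.14184 O.
24.30 wt% Al2O3 ÷ 101.961 g/mol = 0.23833 mol, giving 0.47666 Al and 0.71499 O.
42.31 wt% SiO2 ÷ 60.083 g/mol = 0.70419 mol, giving 0.70419 Si and 1.40838 O.
Oxygen sums to 2.83885; scaling by 12/2.83885 = 4.22706 puts the formula on 12 O.
Al: 0.47666 × 4.22706 = 2.015 atoms per formula unit.

2.015 Al apfu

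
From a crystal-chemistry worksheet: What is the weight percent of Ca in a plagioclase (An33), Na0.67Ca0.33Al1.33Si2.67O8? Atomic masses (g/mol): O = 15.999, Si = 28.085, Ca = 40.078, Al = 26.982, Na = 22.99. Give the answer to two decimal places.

4.94 weight percent

Formula mass = 0.67*22.99 + 0.33*40.078 + 1.33*26.982 + 2.67*28.085 + 8*15.999 = 267.494 g/mol, of which 13.226 g is Ca.
So Ca makes up 13.226/267.494 = 0.0494 of the mass, i.e. 4.94%.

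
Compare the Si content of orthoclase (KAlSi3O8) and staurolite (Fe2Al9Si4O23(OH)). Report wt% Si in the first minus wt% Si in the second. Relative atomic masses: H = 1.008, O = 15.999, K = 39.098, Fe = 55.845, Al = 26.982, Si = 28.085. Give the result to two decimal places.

M(KAlSi3O8) = 278.327 g/mol, so wt% Si = 84.255/278.327 × 100 = 30.27%.
M(Fe2Al9Si4O23(OH)) = 851.852 g/mol, so wt% Si = 112.340/851.852 × 100 = 13.19%.
30.27 − 13.19 = 17.08 pp.

17.08 percentage points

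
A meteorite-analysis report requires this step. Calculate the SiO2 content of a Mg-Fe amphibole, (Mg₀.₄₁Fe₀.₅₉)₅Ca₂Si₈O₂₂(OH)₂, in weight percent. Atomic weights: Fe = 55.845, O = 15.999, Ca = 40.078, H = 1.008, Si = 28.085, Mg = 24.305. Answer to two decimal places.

Molar mass of (Mg₀.₄₁Fe₀.₅₉)₅Ca₂Si₈O₂₂(OH)₂ = 2.05·24.305 + 2.95·55.845 + 2·40.078 + 8·28.085 + 24·15.999 + 2·1.008 = 905.396 g/mol.
Each formula unit contains 8 Si, equivalent to 8/1 = 8.0000 mol SiO2.
M(SiO2) = 1×28.085 + 2×15.999 = 60.083 g/mol.
Mass of SiO2 per formula unit = 8.0000 × 60.083 = 480.664 g.
SiO2 wt% = 480.664 / 905.396 × 100 = 53.09%.

53.09 wt%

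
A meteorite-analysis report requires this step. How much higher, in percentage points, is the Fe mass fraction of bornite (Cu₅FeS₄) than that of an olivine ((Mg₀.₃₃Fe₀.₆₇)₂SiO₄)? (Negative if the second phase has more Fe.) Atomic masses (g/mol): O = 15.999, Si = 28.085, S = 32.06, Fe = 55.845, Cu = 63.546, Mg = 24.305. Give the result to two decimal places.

-29.77 percentage points

First mineral: 55.845 g Fe in 501.815 g formula = 11.13 wt% Fe.
Second mineral: 74.832 g Fe in 182.955 g formula = 40.90 wt% Fe.
11.13% − 40.90% gives a difference of -29.77 percentage points.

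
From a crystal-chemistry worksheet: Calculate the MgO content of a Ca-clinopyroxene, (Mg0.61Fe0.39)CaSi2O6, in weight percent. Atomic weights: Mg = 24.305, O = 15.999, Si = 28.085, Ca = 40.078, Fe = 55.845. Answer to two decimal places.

M((Mg0.61Fe0.39)CaSi2O6) = 228.848 g/mol; M(MgO) = 40.304 g/mol.
Moles MgO per formula unit = 0.61 Mg ÷ 1 = 0.6100.
MgO fraction = (0.6100 × 40.304) / 228.848 = 24.585/228.848 = 0.1074.

10.74 wt%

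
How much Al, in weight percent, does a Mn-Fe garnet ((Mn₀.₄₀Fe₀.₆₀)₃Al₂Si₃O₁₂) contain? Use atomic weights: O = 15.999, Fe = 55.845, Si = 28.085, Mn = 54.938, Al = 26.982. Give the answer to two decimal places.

M((Mn₀.₄₀Fe₀.₆₀)₃Al₂Si₃O₁₂) = 496.654 g/mol.
Al contributes 2 × 26.982 = 53.964 g per mole.
53.964/496.654 = 0.1087 → 10.87%.

10.87 weight percent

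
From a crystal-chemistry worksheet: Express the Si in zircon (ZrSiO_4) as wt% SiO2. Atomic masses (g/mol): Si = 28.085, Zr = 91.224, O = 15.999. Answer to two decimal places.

Formula mass = 183.305 g/mol.
1 Si → 1.0000 mol SiO2 per formula unit; M(SiO2) = 60.083, so SiO2 mass = 60.083 g.
60.083/183.305 × 100 = 32.78 wt%.

32.78 wt%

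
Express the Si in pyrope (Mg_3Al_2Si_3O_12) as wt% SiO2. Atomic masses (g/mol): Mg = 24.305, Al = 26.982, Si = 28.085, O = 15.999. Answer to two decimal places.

Molar mass of Mg_3Al_2Si_3O_12 = 3×24.305 + 2×26.982 + 3×28.085 + 12×15.999 = 403.122 g/mol.
Each formula unit contains 3 Si, equivalent to 3/1 = 3.0000 mol SiO2.
M(SiO2) = 1×28.085 + 2×15.999 = 60.083 g/mol.
Mass of SiO2 per formula unit = 3.0000 × 60.083 = 180.249 g.
SiO2 wt% = 180.249 / 403.122 × 100 = 44.71%.

44.71 wt%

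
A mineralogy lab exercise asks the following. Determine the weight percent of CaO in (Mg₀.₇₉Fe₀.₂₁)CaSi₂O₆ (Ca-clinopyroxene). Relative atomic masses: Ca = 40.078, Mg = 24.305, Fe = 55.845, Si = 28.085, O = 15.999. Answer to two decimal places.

M((Mg₀.₇₉Fe₀.₂₁)CaSi₂O₆) = 223.170 g/mol; M(CaO) = 56.077 g/mol.
Moles CaO per formula unit = 1 Ca ÷ 1 = 1.0000.
CaO fraction = (1.0000 × 56.077) / 223.170 = 56.077/223.170 = 0.2513.

25.13 wt%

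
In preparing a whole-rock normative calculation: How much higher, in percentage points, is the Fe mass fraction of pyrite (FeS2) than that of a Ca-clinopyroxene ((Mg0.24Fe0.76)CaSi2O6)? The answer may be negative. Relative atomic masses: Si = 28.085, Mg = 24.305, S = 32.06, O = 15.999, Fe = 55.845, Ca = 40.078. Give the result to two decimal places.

28.90 percentage points

First mineral: 55.845 g Fe in 119.965 g formula = 46.55 wt% Fe.
Second mineral: 42.442 g Fe in 240.517 g formula = 17.65 wt% Fe.
46.55% − 17.65% gives a difference of 28.90 percentage points.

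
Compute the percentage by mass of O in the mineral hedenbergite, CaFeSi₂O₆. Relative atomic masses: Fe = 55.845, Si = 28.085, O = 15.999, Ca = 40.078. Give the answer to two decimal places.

38.69 mass %

M(CaFeSi₂O₆) = 248.087 g/mol.
O contributes 6 × 15.999 = 95.994 g per mole.
95.994/248.087 = 0.3869 → 38.69%.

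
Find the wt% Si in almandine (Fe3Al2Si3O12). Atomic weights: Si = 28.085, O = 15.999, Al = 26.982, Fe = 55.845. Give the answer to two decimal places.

16.93 wt%

M(Fe3Al2Si3O12) = 497.742 g/mol.
Si contributes 3 × 28.085 = 84.255 g per mole.
84.255/497.742 = 0.1693 → 16.93%.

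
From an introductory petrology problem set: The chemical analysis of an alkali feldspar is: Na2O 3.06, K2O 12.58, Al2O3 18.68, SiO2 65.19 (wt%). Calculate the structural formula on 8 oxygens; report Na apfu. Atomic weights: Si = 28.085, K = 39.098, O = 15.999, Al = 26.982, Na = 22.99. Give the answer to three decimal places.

Na2O: 3.06/61.979 = 0.04937 mol → 0.09874 mol Na, 0.04937 mol O.
K2O: 12.58/94.195 = 0.13355 mol → 0.26710 mol K, 0.13355 mol O.
Al2O3: 18.68/101.961 = 0.18321 mol → 0.36642 mol Al, 0.54963 mol O.
SiO2: 65.19/60.083 = 1.08500 mol → 1.08500 mol Si, 2.17000 mol O.
Total oxygen = 2.90255 mol. Normalization factor = 8/2.90255 = 2.75620.
Na per 8 O = 0.09874 × 2.75620 = 0.272.

0.272 Na apfu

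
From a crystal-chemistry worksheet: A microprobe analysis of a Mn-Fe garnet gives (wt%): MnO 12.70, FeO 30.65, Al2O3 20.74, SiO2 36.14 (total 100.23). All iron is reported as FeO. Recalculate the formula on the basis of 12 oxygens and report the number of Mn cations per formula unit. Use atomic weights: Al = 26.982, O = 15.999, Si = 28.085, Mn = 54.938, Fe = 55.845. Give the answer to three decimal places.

12.70 wt% MnO ÷ 70.937 g/mol = 0.17903 mol, giving 0.17903 Mn and 0.17903 O.
30.65 wt% FeO ÷ 71.844 g/mol = 0.42662 mol, giving 0.42662 Fe and 0.42662 O.
20.74 wt% Al2O3 ÷ 101.961 g/mol = 0.20341 mol, giving 0.40682 Al and 0.61023 O.
36.14 wt% SiO2 ÷ 60.083 g/mol = 0.60150 mol, giving 0.60150 Si and 1.20300 O.
Oxygen sums to 2.41888; scaling by 12/2.41888 = 4.96097 puts the formula on 12 O.
Mn: 0.17903 × 4.96097 = 0.888 atoms per formula unit.

0.888 Mn apfu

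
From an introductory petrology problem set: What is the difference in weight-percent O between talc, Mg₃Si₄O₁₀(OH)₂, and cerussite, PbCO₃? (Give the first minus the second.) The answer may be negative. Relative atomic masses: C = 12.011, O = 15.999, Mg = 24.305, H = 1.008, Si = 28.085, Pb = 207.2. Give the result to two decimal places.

O in Mg₃Si₄O₁₀(OH)₂: molar mass 379.259 g/mol; 12×15.999 = 191.988 g → 50.62 wt%.
O in PbCO₃: molar mass 267.208 g/mol; 3×15.999 = 47.997 g → 17.96 wt%.
Difference = 50.62 − 17.96 = 32.66 percentage points.

32.66 percentage points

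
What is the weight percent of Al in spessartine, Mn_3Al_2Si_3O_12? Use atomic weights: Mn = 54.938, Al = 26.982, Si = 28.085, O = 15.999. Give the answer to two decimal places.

Formula mass = 3×54.938 + 2×26.982 + 3×28.085 + 12×15.999 = 495.021 g/mol, of which 53.964 g is Al.
So Al makes up 53.964/495.021 = 0.1090 of the mass, i.e. 10.90%.

10.90 mass %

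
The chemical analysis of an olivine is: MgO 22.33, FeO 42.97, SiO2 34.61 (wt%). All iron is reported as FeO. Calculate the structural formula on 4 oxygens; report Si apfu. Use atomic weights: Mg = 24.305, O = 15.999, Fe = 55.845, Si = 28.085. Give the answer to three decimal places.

1.000 Si apfu

22.33 wt% MgO ÷ 40.304 g/mol = 0.55404 mol, giving 0.55404 Mg and 0.55404 O.
42.97 wt% FeO ÷ 71.844 g/mol = 0.59810 mol, giving 0.59810 Fe and 0.59810 O.
34.61 wt% SiO2 ÷ 60.083 g/mol = 0.57604 mol, giving 0.57604 Si and 1.15208 O.
Oxygen sums to 2.30422; scaling by 4/2.30422 = 1.73595 puts the formula on 4 O.
Si: 0.57604 × 1.73595 = 1.000 atoms per formula unit.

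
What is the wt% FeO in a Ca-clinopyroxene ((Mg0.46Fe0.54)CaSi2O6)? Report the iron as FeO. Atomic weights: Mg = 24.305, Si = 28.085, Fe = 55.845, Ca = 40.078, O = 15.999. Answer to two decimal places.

16.61 wt%

Molar mass of (Mg0.46Fe0.54)CaSi2O6 = 0.46×24.305 + 0.54×55.845 + 1×40.078 + 2×28.085 + 6×15.999 = 233.579 g/mol.
Each formula unit contains 0.54 Fe, equivalent to 0.54/1 = 0.5400 mol FeO.
M(FeO) = 1×55.845 + 1×15.999 = 71.844 g/mol.
Mass of FeO per formula unit = 0.5400 × 71.844 = 38.796 g.
FeO wt% = 38.796 / 233.579 × 100 = 16.61%.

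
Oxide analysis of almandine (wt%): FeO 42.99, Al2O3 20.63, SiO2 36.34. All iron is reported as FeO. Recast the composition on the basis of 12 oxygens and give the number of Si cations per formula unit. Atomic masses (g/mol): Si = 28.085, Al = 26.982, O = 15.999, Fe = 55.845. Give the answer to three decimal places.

FeO: 42.99/71.844 = 0.59838 mol → 0.59838 mol Fe, 0.59838 mol O.
Al2O3: 20.63/101.961 = 0.20233 mol → 0.40466 mol Al, 0.60699 mol O.
SiO2: 36.34/60.083 = 0.60483 mol → 0.60483 mol Si, 1.20966 mol O.
Total oxygen = 2.41503 mol. Normalization factor = 12/2.41503 = 4.96888.
Si per 12 O = 0.60483 × 4.96888 = 3.005.

3.005 Si apfu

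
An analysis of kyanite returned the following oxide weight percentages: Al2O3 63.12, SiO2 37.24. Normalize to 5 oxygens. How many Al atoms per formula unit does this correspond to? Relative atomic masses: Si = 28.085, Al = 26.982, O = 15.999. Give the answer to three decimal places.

1.999 Al apfu

Al2O3: 63.12/101.961 = 0.61906 mol → 1.23812 mol Al, 1.85718 mol O.
SiO2: 37.24/60.083 = 0.61981 mol → 0.61981 mol Si, 1.23962 mol O.
Total oxygen = 3.09680 mol. Normalization factor = 5/3.09680 = 1.61457.
Al per 5 O = 1.23812 × 1.61457 = 1.999.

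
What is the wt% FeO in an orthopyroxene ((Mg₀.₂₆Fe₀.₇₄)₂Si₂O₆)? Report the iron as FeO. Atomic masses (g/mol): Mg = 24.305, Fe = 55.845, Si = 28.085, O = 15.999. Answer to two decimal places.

Formula mass = 247.453 g/mol.
1.48 Fe → 1.4800 mol FeO per formula unit; M(FeO) = 71.844, so FeO mass = 106.329 g.
106.329/247.453 × 100 = 42.97 wt%.

42.97 wt%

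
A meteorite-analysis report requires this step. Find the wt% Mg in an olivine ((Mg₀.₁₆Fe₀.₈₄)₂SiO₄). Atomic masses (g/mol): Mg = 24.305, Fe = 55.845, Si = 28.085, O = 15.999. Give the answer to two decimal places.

Formula mass = 0.32·24.305 + 1.68·55.845 + 1·28.085 + 4·15.999 = 193.678 g/mol, of which 7.778 g is Mg.
So Mg makes up 7.778/193.678 = 0.0402 of the mass, i.e. 4.02%.

4.02 mass %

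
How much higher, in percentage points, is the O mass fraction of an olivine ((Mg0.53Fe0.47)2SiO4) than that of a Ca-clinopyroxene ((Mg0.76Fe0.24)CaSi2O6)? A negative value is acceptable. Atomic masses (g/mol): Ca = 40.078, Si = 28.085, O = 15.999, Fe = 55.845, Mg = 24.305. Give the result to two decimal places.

First mineral: 63.996 g O in 170.339 g formula = 37.57 wt% O.
Second mineral: 95.994 g O in 224.117 g formula = 42.83 wt% O.
37.57% − 42.83% gives a difference of -5.26 percentage points.

-5.26 percentage points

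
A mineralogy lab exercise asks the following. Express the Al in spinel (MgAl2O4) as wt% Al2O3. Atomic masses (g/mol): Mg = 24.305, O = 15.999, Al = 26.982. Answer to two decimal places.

71.67 wt%

M(MgAl2O4) = 142.265 g/mol; M(Al2O3) = 101.961 g/mol.
Moles Al2O3 per formula unit = 2 Al ÷ 2 = 1.0000.
Al2O3 fraction = (1.0000 × 101.961) / 142.265 = 101.961/142.265 = 0.7167.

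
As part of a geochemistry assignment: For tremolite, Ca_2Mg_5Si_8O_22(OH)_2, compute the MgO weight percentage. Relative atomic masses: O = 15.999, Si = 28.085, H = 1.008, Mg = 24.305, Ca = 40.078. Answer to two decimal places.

24.81 wt%

Formula mass = 812.353 g/mol.
5 Mg → 5.0000 mol MgO per formula unit; M(MgO) = 40.304, so MgO mass = 201.520 g.
201.520/812.353 × 100 = 24.81 wt%.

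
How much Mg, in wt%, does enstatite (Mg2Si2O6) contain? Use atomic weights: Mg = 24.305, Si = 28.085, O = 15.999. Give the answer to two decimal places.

24.21 wt%

Molar mass of Mg2Si2O6: 2×24.305 + 2×28.085 + 6×15.999 = 200.774 g/mol.
Mass of Mg per formula unit: 2 × 24.305 = 48.610 g.
Weight fraction Mg = 48.610 / 200.774 = 0.2421.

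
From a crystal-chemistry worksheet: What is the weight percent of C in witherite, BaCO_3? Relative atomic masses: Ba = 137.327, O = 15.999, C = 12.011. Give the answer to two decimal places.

Formula mass = 1*137.327 + 1*12.011 + 3*15.999 = 197.335 g/mol, of which 12.011 g is C.
So C makes up 12.011/197.335 = 0.0609 of the mass, i.e. 6.09%.

6.09 weight percent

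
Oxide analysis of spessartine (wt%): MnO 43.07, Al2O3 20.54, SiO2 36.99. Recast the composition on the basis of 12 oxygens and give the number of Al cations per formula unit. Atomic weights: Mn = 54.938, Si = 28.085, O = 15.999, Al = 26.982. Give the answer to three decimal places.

1.979 Al apfu

MnO: 43.07/70.937 = 0.60716 mol → 0.60716 mol Mn, 0.60716 mol O.
Al2O3: 20.54/101.961 = 0.20145 mol → 0.40290 mol Al, 0.60435 mol O.
SiO2: 36.99/60.083 = 0.61565 mol → 0.61565 mol Si, 1.23130 mol O.
Total oxygen = 2.44281 mol. Normalization factor = 12/2.44281 = 4.91238.
Al per 12 O = 0.40290 × 4.91238 = 1.979.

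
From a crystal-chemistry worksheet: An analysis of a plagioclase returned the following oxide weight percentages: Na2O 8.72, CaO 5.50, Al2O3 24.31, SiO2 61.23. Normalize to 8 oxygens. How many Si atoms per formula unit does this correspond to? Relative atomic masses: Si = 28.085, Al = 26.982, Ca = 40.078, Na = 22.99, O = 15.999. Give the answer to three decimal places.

2.725 Si apfu

8.72 wt% Na2O ÷ 61.979 g/mol = 0.14069 mol, giving 0.28138 Na and 0.14069 O.
5.50 wt% CaO ÷ 56.077 g/mol = 0.09808 mol, giving 0.09808 Ca and 0.09808 O.
24.31 wt% Al2O3 ÷ 101.961 g/mol = 0.23842 mol, giving 0.47684 Al and 0.71526 O.
61.23 wt% SiO2 ÷ 60.083 g/mol = 1.01909 mol, giving 1.01909 Si and 2.03818 O.
Oxygen sums to 2.99221; scaling by 8/2.99221 = 2.67361 puts the formula on 8 O.
Si: 1.01909 × 2.67361 = 2.725 atoms per formula unit.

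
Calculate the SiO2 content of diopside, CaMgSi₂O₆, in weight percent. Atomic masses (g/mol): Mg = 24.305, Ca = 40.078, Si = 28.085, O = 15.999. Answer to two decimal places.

55.49 wt%

Formula mass = 216.547 g/mol.
2 Si → 2.0000 mol SiO2 per formula unit; M(SiO2) = 60.083, so SiO2 mass = 120.166 g.
120.166/216.547 × 100 = 55.49 wt%.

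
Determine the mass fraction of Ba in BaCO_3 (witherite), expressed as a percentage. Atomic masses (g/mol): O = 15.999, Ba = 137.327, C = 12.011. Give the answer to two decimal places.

Molar mass of BaCO_3: 1×137.327 + 1×12.011 + 3×15.999 = 197.335 g/mol.
Mass of Ba per formula unit: 1 × 137.327 = 137.327 g.
Weight fraction Ba = 137.327 / 197.335 = 0.6959.

69.59 wt%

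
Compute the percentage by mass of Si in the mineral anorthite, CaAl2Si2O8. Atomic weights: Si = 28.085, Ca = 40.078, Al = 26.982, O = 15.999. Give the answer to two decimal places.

M(CaAl2Si2O8) = 278.204 g/mol.
Si contributes 2 × 28.085 = 56.170 g per mole.
56.170/278.204 = 0.2019 → 20.19%.

20.19 weight percent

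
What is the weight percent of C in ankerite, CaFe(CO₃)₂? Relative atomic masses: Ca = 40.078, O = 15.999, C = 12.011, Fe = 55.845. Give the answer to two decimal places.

11.12 mass %

Molar mass of CaFe(CO₃)₂: 1×40.078 + 1×55.845 + 2×12.011 + 6×15.999 = 215.939 g/mol.
Mass of C per formula unit: 2 × 12.011 = 24.022 g.
Weight fraction C = 24.022 / 215.939 = 0.1112.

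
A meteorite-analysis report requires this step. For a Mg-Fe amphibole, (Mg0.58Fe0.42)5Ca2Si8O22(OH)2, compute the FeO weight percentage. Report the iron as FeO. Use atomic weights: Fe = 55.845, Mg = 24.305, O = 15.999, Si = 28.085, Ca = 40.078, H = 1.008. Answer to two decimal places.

17.17 wt%

M((Mg0.58Fe0.42)5Ca2Si8O22(OH)2) = 878.587 g/mol; M(FeO) = 71.844 g/mol.
Moles FeO per formula unit = 2.10 Fe ÷ 1 = 2.1000.
FeO fraction = (2.1000 × 71.844) / 878.587 = 150.872/878.587 = 0.1717.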